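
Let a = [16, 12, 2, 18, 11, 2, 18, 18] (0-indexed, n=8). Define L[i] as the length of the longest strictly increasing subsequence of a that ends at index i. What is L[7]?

   i    0    1    2    3    4    5    6    7
a[i]   16   12    2   18   11    2   18   18
L[i]    1    1    1    2    2    1    3    3

3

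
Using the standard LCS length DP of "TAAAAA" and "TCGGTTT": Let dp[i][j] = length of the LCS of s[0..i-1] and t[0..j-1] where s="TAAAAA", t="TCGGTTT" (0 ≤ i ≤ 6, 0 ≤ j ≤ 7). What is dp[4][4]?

1

   ''  T  C  G  G  T  T  T
''  0  0  0  0  0  0  0  0
 T  0  1  1  1  1  1  1  1
 A  0  1  1  1  1  1  1  1
 A  0  1  1  1  1  1  1  1
 A  0  1  1  1  1  1  1  1
 A  0  1  1  1  1  1  1  1
 A  0  1  1  1  1  1  1  1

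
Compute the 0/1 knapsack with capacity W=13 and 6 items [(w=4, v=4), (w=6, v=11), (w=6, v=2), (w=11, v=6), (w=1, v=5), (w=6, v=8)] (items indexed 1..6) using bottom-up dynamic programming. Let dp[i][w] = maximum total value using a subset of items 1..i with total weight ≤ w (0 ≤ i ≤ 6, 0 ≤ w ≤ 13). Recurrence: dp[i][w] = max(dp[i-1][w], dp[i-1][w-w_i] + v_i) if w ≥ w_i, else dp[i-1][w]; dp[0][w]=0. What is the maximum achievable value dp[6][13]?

24

i\w   0   1   2   3   4   5   6   7   8   9  10  11  12  13
  0   0   0   0   0   0   0   0   0   0   0   0   0   0   0
  1   0   0   0   0   4   4   4   4   4   4   4   4   4   4
  2   0   0   0   0   4   4  11  11  11  11  15  15  15  15
  3   0   0   0   0   4   4  11  11  11  11  15  15  15  15
  4   0   0   0   0   4   4  11  11  11  11  15  15  15  15
  5   0   5   5   5   5   9  11  16  16  16  16  20  20  20
  6   0   5   5   5   5   9  11  16  16  16  16  20  20  24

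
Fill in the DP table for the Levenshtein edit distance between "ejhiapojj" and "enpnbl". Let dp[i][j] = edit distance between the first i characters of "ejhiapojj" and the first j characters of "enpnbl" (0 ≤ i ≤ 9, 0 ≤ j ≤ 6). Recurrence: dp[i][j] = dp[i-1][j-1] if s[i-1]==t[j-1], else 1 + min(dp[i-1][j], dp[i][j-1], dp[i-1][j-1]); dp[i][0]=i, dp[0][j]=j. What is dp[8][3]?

6

   ''  e  n  p  n  b  l
''  0  1  2  3  4  5  6
 e  1  0  1  2  3  4  5
 j  2  1  1  2  3  4  5
 h  3  2  2  2  3  4  5
 i  4  3  3  3  3  4  5
 a  5  4  4  4  4  4  5
 p  6  5  5  4  5  5  5
 o  7  6  6  5  5  6  6
 j  8  7  7  6  6  6  7
 j  9  8  8  7  7  7  7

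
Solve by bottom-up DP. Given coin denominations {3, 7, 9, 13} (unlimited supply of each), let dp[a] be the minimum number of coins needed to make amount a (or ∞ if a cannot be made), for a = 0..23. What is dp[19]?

3

 a  0  1  2  3  4  5  6  7  8  9 10 11 12 13 14 15 16 17 18 19 20 21 22 23
dp  0  -  -  1  -  -  2  1  -  1  2  -  2  1  2  3  2  3  2  3  2  3  2  3
(- denotes ∞ / unreachable)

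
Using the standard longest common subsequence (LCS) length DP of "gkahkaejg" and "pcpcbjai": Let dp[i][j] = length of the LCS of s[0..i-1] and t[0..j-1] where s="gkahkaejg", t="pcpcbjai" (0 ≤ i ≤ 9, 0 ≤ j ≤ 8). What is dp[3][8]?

1

   ''  p  c  p  c  b  j  a  i
''  0  0  0  0  0  0  0  0  0
 g  0  0  0  0  0  0  0  0  0
 k  0  0  0  0  0  0  0  0  0
 a  0  0  0  0  0  0  0  1  1
 h  0  0  0  0  0  0  0  1  1
 k  0  0  0  0  0  0  0  1  1
 a  0  0  0  0  0  0  0  1  1
 e  0  0  0  0  0  0  0  1  1
 j  0  0  0  0  0  0  1  1  1
 g  0  0  0  0  0  0  1  1  1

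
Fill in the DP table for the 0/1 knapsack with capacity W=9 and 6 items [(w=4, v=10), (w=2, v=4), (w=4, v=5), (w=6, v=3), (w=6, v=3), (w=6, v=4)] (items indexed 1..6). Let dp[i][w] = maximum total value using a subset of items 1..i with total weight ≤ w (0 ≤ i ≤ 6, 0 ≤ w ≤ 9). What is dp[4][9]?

15

i\w   0   1   2   3   4   5   6   7   8   9
  0   0   0   0   0   0   0   0   0   0   0
  1   0   0   0   0  10  10  10  10  10  10
  2   0   0   4   4  10  10  14  14  14  14
  3   0   0   4   4  10  10  14  14  15  15
  4   0   0   4   4  10  10  14  14  15  15
  5   0   0   4   4  10  10  14  14  15  15
  6   0   0   4   4  10  10  14  14  15  15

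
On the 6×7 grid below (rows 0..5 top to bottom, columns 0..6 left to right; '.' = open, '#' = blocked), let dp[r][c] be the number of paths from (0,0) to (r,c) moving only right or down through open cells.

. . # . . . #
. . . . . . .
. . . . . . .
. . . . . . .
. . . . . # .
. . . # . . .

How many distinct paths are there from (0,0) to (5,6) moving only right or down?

r\c   0   1   2   3   4   5   6
  0   1   1   0   0   0   0   0
  1   1   2   2   2   2   2   2
  2   1   3   5   7   9  11  13
  3   1   4   9  16  25  36  49
  4   1   5  14  30  55   0  49
  5   1   6  20   0  55  55 104

104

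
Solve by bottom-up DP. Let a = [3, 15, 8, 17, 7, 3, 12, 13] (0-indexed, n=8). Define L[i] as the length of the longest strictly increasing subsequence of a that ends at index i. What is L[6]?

3

   i    0    1    2    3    4    5    6    7
a[i]    3   15    8   17    7    3   12   13
L[i]    1    2    2    3    2    1    3    4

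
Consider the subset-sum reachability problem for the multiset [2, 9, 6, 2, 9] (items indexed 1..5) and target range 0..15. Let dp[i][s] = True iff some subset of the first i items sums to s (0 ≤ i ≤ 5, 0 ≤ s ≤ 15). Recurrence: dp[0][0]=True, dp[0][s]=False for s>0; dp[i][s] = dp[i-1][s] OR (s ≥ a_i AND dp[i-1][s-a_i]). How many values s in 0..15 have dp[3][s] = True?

7

i\s   0   1   2   3   4   5   6   7   8   9  10  11  12  13  14  15
  0   T   F   F   F   F   F   F   F   F   F   F   F   F   F   F   F
  1   T   F   T   F   F   F   F   F   F   F   F   F   F   F   F   F
  2   T   F   T   F   F   F   F   F   F   T   F   T   F   F   F   F
  3   T   F   T   F   F   F   T   F   T   T   F   T   F   F   F   T
  4   T   F   T   F   T   F   T   F   T   T   T   T   F   T   F   T
  5   T   F   T   F   T   F   T   F   T   T   T   T   F   T   F   T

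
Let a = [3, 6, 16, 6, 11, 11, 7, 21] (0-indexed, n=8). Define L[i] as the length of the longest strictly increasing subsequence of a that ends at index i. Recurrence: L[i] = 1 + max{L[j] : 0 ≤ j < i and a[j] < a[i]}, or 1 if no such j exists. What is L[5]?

3

   i    0    1    2    3    4    5    6    7
a[i]    3    6   16    6   11   11    7   21
L[i]    1    2    3    2    3    3    3    4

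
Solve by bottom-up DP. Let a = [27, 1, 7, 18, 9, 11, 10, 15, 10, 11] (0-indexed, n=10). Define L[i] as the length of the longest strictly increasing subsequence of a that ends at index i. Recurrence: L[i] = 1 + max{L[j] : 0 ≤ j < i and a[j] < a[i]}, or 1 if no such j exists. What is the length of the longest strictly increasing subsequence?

   i    0    1    2    3    4    5    6    7    8    9
a[i]   27    1    7   18    9   11   10   15   10   11
L[i]    1    1    2    3    3    4    4    5    4    5

5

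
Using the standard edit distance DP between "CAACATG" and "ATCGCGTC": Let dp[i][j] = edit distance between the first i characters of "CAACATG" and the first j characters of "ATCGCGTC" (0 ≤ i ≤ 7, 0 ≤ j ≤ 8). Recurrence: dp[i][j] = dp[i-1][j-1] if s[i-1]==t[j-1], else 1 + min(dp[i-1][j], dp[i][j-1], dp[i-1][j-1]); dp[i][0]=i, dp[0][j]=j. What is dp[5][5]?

   ''  A  T  C  G  C  G  T  C
''  0  1  2  3  4  5  6  7  8
 C  1  1  2  2  3  4  5  6  7
 A  2  1  2  3  3  4  5  6  7
 A  3  2  2  3  4  4  5  6  7
 C  4  3  3  2  3  4  5  6  6
 A  5  4  4  3  3  4  5  6  7
 T  6  5  4  4  4  4  5  5  6
 G  7  6  5  5  4  5  4  5  6

4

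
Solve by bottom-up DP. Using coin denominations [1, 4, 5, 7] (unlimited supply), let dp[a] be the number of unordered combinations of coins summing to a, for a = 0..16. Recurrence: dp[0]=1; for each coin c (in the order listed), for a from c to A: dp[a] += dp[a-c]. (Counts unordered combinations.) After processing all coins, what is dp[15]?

15

after  coin     0     1     2     3     4     5     6     7     8     9    10    11    12    13    14    15    16
          1     1     1     1     1     1     1     1     1     1     1     1     1     1     1     1     1     1
          4     1     1     1     1     2     2     2     2     3     3     3     3     4     4     4     4     5
          5     1     1     1     1     2     3     3     3     4     5     6     6     7     8     9    10    11
          7     1     1     1     1     2     3     3     4     5     6     7     8    10    11    13    15    17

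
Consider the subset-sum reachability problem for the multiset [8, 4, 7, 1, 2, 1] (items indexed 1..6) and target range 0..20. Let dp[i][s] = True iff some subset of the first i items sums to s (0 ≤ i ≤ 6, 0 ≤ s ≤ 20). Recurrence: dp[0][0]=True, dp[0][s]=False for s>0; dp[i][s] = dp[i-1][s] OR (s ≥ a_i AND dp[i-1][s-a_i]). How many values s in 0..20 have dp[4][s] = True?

i\s   0   1   2   3   4   5   6   7   8   9  10  11  12  13  14  15  16  17  18  19  20
  0   T   F   F   F   F   F   F   F   F   F   F   F   F   F   F   F   F   F   F   F   F
  1   T   F   F   F   F   F   F   F   T   F   F   F   F   F   F   F   F   F   F   F   F
  2   T   F   F   F   T   F   F   F   T   F   F   F   T   F   F   F   F   F   F   F   F
  3   T   F   F   F   T   F   F   T   T   F   F   T   T   F   F   T   F   F   F   T   F
  4   T   T   F   F   T   T   F   T   T   T   F   T   T   T   F   T   T   F   F   T   T
  5   T   T   T   T   T   T   T   T   T   T   T   T   T   T   T   T   T   T   T   T   T
  6   T   T   T   T   T   T   T   T   T   T   T   T   T   T   T   T   T   T   T   T   T

14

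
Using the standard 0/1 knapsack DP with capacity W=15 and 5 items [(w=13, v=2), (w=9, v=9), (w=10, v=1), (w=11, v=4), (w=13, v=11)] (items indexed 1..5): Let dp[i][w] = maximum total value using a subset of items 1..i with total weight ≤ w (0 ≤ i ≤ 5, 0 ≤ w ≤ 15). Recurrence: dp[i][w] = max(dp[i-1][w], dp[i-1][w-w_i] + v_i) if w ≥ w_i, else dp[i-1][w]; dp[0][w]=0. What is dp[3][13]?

9

i\w   0   1   2   3   4   5   6   7   8   9  10  11  12  13  14  15
  0   0   0   0   0   0   0   0   0   0   0   0   0   0   0   0   0
  1   0   0   0   0   0   0   0   0   0   0   0   0   0   2   2   2
  2   0   0   0   0   0   0   0   0   0   9   9   9   9   9   9   9
  3   0   0   0   0   0   0   0   0   0   9   9   9   9   9   9   9
  4   0   0   0   0   0   0   0   0   0   9   9   9   9   9   9   9
  5   0   0   0   0   0   0   0   0   0   9   9   9   9  11  11  11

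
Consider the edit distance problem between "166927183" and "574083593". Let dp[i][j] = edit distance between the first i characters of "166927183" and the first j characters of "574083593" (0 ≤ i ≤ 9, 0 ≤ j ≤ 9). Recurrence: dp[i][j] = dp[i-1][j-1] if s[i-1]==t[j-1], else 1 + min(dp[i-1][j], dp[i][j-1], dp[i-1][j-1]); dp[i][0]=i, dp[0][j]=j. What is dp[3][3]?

   ''  5  7  4  0  8  3  5  9  3
''  0  1  2  3  4  5  6  7  8  9
 1  1  1  2  3  4  5  6  7  8  9
 6  2  2  2  3  4  5  6  7  8  9
 6  3  3  3  3  4  5  6  7  8  9
 9  4  4  4  4  4  5  6  7  7  8
 2  5  5  5  5  5  5  6  7  8  8
 7  6  6  5  6  6  6  6  7  8  9
 1  7  7  6  6  7  7  7  7  8  9
 8  8  8  7  7  7  7  8  8  8  9
 3  9  9  8  8  8  8  7  8  9  8

3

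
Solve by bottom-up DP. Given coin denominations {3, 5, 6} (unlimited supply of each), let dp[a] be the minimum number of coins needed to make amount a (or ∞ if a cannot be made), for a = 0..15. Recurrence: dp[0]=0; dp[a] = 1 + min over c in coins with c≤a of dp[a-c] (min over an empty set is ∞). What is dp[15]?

3

 a  0  1  2  3  4  5  6  7  8  9 10 11 12 13 14 15
dp  0  -  -  1  -  1  1  -  2  2  2  2  2  3  3  3
(- denotes ∞ / unreachable)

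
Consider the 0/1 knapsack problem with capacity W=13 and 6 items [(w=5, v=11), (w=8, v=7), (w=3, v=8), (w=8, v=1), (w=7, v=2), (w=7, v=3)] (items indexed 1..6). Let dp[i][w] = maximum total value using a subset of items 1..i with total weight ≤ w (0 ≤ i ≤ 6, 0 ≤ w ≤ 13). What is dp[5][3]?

8

i\w   0   1   2   3   4   5   6   7   8   9  10  11  12  13
  0   0   0   0   0   0   0   0   0   0   0   0   0   0   0
  1   0   0   0   0   0  11  11  11  11  11  11  11  11  11
  2   0   0   0   0   0  11  11  11  11  11  11  11  11  18
  3   0   0   0   8   8  11  11  11  19  19  19  19  19  19
  4   0   0   0   8   8  11  11  11  19  19  19  19  19  19
  5   0   0   0   8   8  11  11  11  19  19  19  19  19  19
  6   0   0   0   8   8  11  11  11  19  19  19  19  19  19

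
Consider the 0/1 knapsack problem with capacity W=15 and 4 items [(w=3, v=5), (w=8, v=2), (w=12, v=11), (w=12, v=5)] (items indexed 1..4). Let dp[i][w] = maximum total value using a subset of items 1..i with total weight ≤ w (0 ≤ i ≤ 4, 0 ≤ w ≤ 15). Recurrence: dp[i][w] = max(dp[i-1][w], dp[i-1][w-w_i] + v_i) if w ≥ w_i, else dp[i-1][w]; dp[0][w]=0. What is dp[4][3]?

5

i\w   0   1   2   3   4   5   6   7   8   9  10  11  12  13  14  15
  0   0   0   0   0   0   0   0   0   0   0   0   0   0   0   0   0
  1   0   0   0   5   5   5   5   5   5   5   5   5   5   5   5   5
  2   0   0   0   5   5   5   5   5   5   5   5   7   7   7   7   7
  3   0   0   0   5   5   5   5   5   5   5   5   7  11  11  11  16
  4   0   0   0   5   5   5   5   5   5   5   5   7  11  11  11  16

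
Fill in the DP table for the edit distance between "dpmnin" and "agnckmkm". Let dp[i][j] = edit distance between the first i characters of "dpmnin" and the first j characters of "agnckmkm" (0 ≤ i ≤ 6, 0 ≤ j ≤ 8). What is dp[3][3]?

   ''  a  g  n  c  k  m  k  m
''  0  1  2  3  4  5  6  7  8
 d  1  1  2  3  4  5  6  7  8
 p  2  2  2  3  4  5  6  7  8
 m  3  3  3  3  4  5  5  6  7
 n  4  4  4  3  4  5  6  6  7
 i  5  5  5  4  4  5  6  7  7
 n  6  6  6  5  5  5  6  7  8

3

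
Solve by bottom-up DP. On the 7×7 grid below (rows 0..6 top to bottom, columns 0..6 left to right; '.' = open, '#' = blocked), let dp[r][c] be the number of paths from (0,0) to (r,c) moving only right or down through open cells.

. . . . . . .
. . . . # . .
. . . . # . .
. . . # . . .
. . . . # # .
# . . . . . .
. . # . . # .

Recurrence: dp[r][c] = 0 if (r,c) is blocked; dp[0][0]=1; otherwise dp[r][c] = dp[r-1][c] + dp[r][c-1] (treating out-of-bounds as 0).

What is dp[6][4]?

r\c   0   1   2   3   4   5   6
  0   1   1   1   1   1   1   1
  1   1   2   3   4   0   1   2
  2   1   3   6  10   0   1   3
  3   1   4  10   0   0   1   4
  4   1   5  15  15   0   0   4
  5   0   5  20  35  35  35  39
  6   0   5   0  35  70   0  39

70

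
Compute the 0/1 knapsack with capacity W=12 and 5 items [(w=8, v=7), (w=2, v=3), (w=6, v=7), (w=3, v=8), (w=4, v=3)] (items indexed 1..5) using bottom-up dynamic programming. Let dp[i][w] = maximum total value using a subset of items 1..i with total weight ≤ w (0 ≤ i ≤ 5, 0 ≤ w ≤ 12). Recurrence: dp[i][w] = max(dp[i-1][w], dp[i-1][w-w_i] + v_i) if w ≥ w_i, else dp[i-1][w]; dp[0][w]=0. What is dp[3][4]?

3

i\w   0   1   2   3   4   5   6   7   8   9  10  11  12
  0   0   0   0   0   0   0   0   0   0   0   0   0   0
  1   0   0   0   0   0   0   0   0   7   7   7   7   7
  2   0   0   3   3   3   3   3   3   7   7  10  10  10
  3   0   0   3   3   3   3   7   7  10  10  10  10  10
  4   0   0   3   8   8  11  11  11  11  15  15  18  18
  5   0   0   3   8   8  11  11  11  11  15  15  18  18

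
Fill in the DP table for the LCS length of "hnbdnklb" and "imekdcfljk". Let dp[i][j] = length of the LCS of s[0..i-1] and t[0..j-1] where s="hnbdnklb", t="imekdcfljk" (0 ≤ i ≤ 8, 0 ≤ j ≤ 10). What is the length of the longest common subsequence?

   ''  i  m  e  k  d  c  f  l  j  k
''  0  0  0  0  0  0  0  0  0  0  0
 h  0  0  0  0  0  0  0  0  0  0  0
 n  0  0  0  0  0  0  0  0  0  0  0
 b  0  0  0  0  0  0  0  0  0  0  0
 d  0  0  0  0  0  1  1  1  1  1  1
 n  0  0  0  0  0  1  1  1  1  1  1
 k  0  0  0  0  1  1  1  1  1  1  2
 l  0  0  0  0  1  1  1  1  2  2  2
 b  0  0  0  0  1  1  1  1  2  2  2

2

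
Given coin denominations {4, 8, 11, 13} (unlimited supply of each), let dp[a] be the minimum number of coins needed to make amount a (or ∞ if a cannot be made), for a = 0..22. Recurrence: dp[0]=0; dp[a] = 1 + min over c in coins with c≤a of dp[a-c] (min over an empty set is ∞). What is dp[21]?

2

 a  0  1  2  3  4  5  6  7  8  9 10 11 12 13 14 15 16 17 18 19 20 21 22
dp  0  -  -  -  1  -  -  -  1  -  -  1  2  1  -  2  2  2  -  2  3  2  2
(- denotes ∞ / unreachable)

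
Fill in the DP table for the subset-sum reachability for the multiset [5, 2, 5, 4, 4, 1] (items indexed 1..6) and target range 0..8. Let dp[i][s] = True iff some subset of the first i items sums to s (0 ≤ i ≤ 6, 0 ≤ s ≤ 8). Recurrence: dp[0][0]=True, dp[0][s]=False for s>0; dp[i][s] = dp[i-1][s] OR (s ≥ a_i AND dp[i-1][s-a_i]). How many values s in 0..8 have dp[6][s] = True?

i\s   0   1   2   3   4   5   6   7   8
  0   T   F   F   F   F   F   F   F   F
  1   T   F   F   F   F   T   F   F   F
  2   T   F   T   F   F   T   F   T   F
  3   T   F   T   F   F   T   F   T   F
  4   T   F   T   F   T   T   T   T   F
  5   T   F   T   F   T   T   T   T   T
  6   T   T   T   T   T   T   T   T   T

9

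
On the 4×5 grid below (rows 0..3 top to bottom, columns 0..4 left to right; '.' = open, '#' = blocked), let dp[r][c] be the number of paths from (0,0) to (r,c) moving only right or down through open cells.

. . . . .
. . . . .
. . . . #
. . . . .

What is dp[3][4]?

20

r\c   0   1   2   3   4
  0   1   1   1   1   1
  1   1   2   3   4   5
  2   1   3   6  10   0
  3   1   4  10  20  20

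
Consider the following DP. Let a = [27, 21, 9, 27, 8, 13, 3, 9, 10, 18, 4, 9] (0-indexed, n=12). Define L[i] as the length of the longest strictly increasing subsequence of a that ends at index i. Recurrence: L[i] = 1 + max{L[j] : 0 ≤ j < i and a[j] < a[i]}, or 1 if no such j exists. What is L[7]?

   i    0    1    2    3    4    5    6    7    8    9   10   11
a[i]   27   21    9   27    8   13    3    9   10   18    4    9
L[i]    1    1    1    2    1    2    1    2    3    4    2    3

2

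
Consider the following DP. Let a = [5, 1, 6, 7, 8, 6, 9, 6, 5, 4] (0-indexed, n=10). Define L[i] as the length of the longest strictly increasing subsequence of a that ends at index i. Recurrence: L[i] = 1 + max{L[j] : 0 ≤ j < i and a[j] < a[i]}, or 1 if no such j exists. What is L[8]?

   i    0    1    2    3    4    5    6    7    8    9
a[i]    5    1    6    7    8    6    9    6    5    4
L[i]    1    1    2    3    4    2    5    2    2    2

2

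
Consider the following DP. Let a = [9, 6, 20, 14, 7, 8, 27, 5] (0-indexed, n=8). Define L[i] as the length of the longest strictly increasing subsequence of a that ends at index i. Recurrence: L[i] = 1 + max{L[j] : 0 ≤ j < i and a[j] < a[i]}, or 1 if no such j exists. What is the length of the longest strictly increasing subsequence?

   i    0    1    2    3    4    5    6    7
a[i]    9    6   20   14    7    8   27    5
L[i]    1    1    2    2    2    3    4    1

4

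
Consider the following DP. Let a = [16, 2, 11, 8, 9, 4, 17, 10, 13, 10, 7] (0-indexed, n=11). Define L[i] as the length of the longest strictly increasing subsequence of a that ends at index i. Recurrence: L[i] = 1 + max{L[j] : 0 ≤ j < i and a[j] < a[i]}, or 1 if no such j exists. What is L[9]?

   i    0    1    2    3    4    5    6    7    8    9   10
a[i]   16    2   11    8    9    4   17   10   13   10    7
L[i]    1    1    2    2    3    2    4    4    5    4    3

4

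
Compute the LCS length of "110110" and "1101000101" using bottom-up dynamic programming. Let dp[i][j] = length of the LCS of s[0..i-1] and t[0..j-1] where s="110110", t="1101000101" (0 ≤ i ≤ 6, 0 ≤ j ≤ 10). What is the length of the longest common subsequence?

6

   ''  1  1  0  1  0  0  0  1  0  1
''  0  0  0  0  0  0  0  0  0  0  0
 1  0  1  1  1  1  1  1  1  1  1  1
 1  0  1  2  2  2  2  2  2  2  2  2
 0  0  1  2  3  3  3  3  3  3  3  3
 1  0  1  2  3  4  4  4  4  4  4  4
 1  0  1  2  3  4  4  4  4  5  5  5
 0  0  1  2  3  4  5  5  5  5  6  6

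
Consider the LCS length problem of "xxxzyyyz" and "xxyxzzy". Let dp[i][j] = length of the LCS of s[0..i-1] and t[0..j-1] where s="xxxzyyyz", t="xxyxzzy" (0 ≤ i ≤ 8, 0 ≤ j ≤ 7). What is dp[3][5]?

   ''  x  x  y  x  z  z  y
''  0  0  0  0  0  0  0  0
 x  0  1  1  1  1  1  1  1
 x  0  1  2  2  2  2  2  2
 x  0  1  2  2  3  3  3  3
 z  0  1  2  2  3  4  4  4
 y  0  1  2  3  3  4  4  5
 y  0  1  2  3  3  4  4  5
 y  0  1  2  3  3  4  4  5
 z  0  1  2  3  3  4  5  5

3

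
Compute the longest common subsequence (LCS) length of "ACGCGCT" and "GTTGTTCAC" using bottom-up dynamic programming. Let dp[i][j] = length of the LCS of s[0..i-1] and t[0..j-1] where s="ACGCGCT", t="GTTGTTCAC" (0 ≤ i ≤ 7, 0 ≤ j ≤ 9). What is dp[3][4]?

1

   ''  G  T  T  G  T  T  C  A  C
''  0  0  0  0  0  0  0  0  0  0
 A  0  0  0  0  0  0  0  0  1  1
 C  0  0  0  0  0  0  0  1  1  2
 G  0  1  1  1  1  1  1  1  1  2
 C  0  1  1  1  1  1  1  2  2  2
 G  0  1  1  1  2  2  2  2  2  2
 C  0  1  1  1  2  2  2  3  3  3
 T  0  1  2  2  2  3  3  3  3  3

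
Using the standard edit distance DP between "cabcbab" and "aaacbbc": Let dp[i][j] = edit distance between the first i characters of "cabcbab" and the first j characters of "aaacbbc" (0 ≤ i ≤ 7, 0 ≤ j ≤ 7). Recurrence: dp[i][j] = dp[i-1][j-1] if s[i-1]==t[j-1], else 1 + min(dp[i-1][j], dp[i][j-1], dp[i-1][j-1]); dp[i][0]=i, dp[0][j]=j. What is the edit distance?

4

   ''  a  a  a  c  b  b  c
''  0  1  2  3  4  5  6  7
 c  1  1  2  3  3  4  5  6
 a  2  1  1  2  3  4  5  6
 b  3  2  2  2  3  3  4  5
 c  4  3  3  3  2  3  4  4
 b  5  4  4  4  3  2  3  4
 a  6  5  4  4  4  3  3  4
 b  7  6  5  5  5  4  3  4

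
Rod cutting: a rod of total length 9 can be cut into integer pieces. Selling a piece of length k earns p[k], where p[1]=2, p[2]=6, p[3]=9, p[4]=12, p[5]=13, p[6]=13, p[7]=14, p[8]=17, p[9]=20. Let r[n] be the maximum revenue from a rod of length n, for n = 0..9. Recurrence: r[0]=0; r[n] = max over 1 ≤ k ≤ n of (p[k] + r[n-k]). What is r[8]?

24

   n    0    1    2    3    4    5    6    7    8    9
r[n]    0    2    6    9   12   15   18   21   24   27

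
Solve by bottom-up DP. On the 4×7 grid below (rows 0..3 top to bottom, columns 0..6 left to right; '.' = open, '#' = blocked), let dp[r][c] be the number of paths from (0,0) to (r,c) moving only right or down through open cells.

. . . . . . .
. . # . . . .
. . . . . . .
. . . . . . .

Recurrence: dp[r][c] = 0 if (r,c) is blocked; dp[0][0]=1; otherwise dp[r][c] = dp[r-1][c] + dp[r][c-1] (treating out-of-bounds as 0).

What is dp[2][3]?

4

r\c   0   1   2   3   4   5   6
  0   1   1   1   1   1   1   1
  1   1   2   0   1   2   3   4
  2   1   3   3   4   6   9  13
  3   1   4   7  11  17  26  39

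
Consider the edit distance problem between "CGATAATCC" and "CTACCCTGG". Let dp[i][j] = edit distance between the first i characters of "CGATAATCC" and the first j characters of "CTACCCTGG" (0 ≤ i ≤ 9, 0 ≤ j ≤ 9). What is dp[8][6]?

4

   ''  C  T  A  C  C  C  T  G  G
''  0  1  2  3  4  5  6  7  8  9
 C  1  0  1  2  3  4  5  6  7  8
 G  2  1  1  2  3  4  5  6  6  7
 A  3  2  2  1  2  3  4  5  6  7
 T  4  3  2  2  2  3  4  4  5  6
 A  5  4  3  2  3  3  4  5  5  6
 A  6  5  4  3  3  4  4  5  6  6
 T  7  6  5  4  4  4  5  4  5  6
 C  8  7  6  5  4  4  4  5  5  6
 C  9  8  7  6  5  4  4  5  6  6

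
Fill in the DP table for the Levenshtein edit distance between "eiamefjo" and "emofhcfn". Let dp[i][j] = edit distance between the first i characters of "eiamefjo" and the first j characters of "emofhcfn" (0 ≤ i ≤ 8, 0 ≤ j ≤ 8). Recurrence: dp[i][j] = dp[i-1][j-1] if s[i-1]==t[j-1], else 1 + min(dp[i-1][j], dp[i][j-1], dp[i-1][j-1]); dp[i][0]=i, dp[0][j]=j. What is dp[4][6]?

5

   ''  e  m  o  f  h  c  f  n
''  0  1  2  3  4  5  6  7  8
 e  1  0  1  2  3  4  5  6  7
 i  2  1  1  2  3  4  5  6  7
 a  3  2  2  2  3  4  5  6  7
 m  4  3  2  3  3  4  5  6  7
 e  5  4  3  3  4  4  5  6  7
 f  6  5  4  4  3  4  5  5  6
 j  7  6  5  5  4  4  5  6  6
 o  8  7  6  5  5  5  5  6  7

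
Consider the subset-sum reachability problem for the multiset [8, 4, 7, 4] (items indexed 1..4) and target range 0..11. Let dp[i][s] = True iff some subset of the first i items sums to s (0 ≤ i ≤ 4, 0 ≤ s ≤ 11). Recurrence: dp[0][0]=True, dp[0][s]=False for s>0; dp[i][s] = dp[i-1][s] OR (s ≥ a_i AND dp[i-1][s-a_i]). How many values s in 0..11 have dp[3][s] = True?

5

i\s   0   1   2   3   4   5   6   7   8   9  10  11
  0   T   F   F   F   F   F   F   F   F   F   F   F
  1   T   F   F   F   F   F   F   F   T   F   F   F
  2   T   F   F   F   T   F   F   F   T   F   F   F
  3   T   F   F   F   T   F   F   T   T   F   F   T
  4   T   F   F   F   T   F   F   T   T   F   F   T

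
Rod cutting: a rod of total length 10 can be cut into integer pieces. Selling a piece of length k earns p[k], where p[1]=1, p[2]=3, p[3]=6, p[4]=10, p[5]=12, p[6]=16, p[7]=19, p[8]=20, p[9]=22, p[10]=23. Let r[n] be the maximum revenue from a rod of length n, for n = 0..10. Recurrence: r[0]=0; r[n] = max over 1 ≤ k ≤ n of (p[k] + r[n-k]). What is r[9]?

   n    0    1    2    3    4    5    6    7    8    9   10
r[n]    0    1    3    6   10   12   16   19   20   22   26

22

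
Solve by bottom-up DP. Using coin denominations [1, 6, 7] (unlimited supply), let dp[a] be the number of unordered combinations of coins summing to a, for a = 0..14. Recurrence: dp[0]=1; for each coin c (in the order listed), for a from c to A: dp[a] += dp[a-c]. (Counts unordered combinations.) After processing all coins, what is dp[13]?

5

after  coin     0     1     2     3     4     5     6     7     8     9    10    11    12    13    14
          1     1     1     1     1     1     1     1     1     1     1     1     1     1     1     1
          6     1     1     1     1     1     1     2     2     2     2     2     2     3     3     3
          7     1     1     1     1     1     1     2     3     3     3     3     3     4     5     6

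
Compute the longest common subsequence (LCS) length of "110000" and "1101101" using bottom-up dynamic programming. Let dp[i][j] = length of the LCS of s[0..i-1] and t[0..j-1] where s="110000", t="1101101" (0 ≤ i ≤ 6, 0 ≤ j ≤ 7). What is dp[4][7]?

   ''  1  1  0  1  1  0  1
''  0  0  0  0  0  0  0  0
 1  0  1  1  1  1  1  1  1
 1  0  1  2  2  2  2  2  2
 0  0  1  2  3  3  3  3  3
 0  0  1  2  3  3  3  4  4
 0  0  1  2  3  3  3  4  4
 0  0  1  2  3  3  3  4  4

4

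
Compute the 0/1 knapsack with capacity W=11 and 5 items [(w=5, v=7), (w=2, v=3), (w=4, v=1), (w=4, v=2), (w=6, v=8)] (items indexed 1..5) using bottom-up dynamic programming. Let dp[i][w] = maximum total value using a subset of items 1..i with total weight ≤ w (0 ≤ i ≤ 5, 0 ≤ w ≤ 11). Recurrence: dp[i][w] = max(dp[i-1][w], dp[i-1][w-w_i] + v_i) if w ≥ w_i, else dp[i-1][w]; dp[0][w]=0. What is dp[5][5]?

7

i\w   0   1   2   3   4   5   6   7   8   9  10  11
  0   0   0   0   0   0   0   0   0   0   0   0   0
  1   0   0   0   0   0   7   7   7   7   7   7   7
  2   0   0   3   3   3   7   7  10  10  10  10  10
  3   0   0   3   3   3   7   7  10  10  10  10  11
  4   0   0   3   3   3   7   7  10  10  10  10  12
  5   0   0   3   3   3   7   8  10  11  11  11  15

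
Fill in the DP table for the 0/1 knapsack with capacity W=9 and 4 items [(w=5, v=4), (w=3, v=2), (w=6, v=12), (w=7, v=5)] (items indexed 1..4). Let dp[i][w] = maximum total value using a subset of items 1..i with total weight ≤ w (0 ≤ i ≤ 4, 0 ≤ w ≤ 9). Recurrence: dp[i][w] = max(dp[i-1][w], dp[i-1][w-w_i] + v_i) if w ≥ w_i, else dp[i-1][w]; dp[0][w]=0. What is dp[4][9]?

i\w   0   1   2   3   4   5   6   7   8   9
  0   0   0   0   0   0   0   0   0   0   0
  1   0   0   0   0   0   4   4   4   4   4
  2   0   0   0   2   2   4   4   4   6   6
  3   0   0   0   2   2   4  12  12  12  14
  4   0   0   0   2   2   4  12  12  12  14

14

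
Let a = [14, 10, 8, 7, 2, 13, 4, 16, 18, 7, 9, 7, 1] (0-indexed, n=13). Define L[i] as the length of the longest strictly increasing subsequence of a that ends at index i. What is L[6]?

2

   i    0    1    2    3    4    5    6    7    8    9   10   11   12
a[i]   14   10    8    7    2   13    4   16   18    7    9    7    1
L[i]    1    1    1    1    1    2    2    3    4    3    4    3    1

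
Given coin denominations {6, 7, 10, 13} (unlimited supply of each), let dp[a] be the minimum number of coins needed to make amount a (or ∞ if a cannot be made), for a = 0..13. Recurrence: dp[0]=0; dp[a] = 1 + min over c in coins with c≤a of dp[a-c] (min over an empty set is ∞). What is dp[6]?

 a  0  1  2  3  4  5  6  7  8  9 10 11 12 13
dp  0  -  -  -  -  -  1  1  -  -  1  -  2  1
(- denotes ∞ / unreachable)

1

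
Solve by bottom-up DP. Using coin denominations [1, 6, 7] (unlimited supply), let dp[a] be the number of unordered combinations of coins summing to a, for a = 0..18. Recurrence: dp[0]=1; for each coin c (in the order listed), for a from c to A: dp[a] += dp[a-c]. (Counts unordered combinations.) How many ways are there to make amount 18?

7

after  coin     0     1     2     3     4     5     6     7     8     9    10    11    12    13    14    15    16    17    18
          1     1     1     1     1     1     1     1     1     1     1     1     1     1     1     1     1     1     1     1
          6     1     1     1     1     1     1     2     2     2     2     2     2     3     3     3     3     3     3     4
          7     1     1     1     1     1     1     2     3     3     3     3     3     4     5     6     6     6     6     7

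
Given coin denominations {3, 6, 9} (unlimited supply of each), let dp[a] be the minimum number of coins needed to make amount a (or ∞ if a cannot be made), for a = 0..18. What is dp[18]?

2

 a  0  1  2  3  4  5  6  7  8  9 10 11 12 13 14 15 16 17 18
dp  0  -  -  1  -  -  1  -  -  1  -  -  2  -  -  2  -  -  2
(- denotes ∞ / unreachable)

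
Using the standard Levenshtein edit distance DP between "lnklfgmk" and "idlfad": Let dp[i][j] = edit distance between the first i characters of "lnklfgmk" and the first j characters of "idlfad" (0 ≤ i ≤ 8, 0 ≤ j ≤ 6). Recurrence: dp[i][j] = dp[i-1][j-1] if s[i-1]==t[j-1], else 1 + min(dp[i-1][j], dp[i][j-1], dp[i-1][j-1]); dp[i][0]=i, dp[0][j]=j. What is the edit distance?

6

   ''  i  d  l  f  a  d
''  0  1  2  3  4  5  6
 l  1  1  2  2  3  4  5
 n  2  2  2  3  3  4  5
 k  3  3  3  3  4  4  5
 l  4  4  4  3  4  5  5
 f  5  5  5  4  3  4  5
 g  6  6  6  5  4  4  5
 m  7  7  7  6  5  5  5
 k  8  8  8  7  6  6  6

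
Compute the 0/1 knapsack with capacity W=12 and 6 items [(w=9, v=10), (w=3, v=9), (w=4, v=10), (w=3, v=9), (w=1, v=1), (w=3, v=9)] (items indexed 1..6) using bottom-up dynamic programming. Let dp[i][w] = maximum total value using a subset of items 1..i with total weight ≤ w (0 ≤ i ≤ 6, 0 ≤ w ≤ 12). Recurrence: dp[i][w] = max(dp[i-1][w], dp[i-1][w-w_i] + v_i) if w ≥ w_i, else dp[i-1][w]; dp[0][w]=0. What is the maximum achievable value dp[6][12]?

29

i\w   0   1   2   3   4   5   6   7   8   9  10  11  12
  0   0   0   0   0   0   0   0   0   0   0   0   0   0
  1   0   0   0   0   0   0   0   0   0  10  10  10  10
  2   0   0   0   9   9   9   9   9   9  10  10  10  19
  3   0   0   0   9  10  10  10  19  19  19  19  19  19
  4   0   0   0   9  10  10  18  19  19  19  28  28  28
  5   0   1   1   9  10  11  18  19  20  20  28  29  29
  6   0   1   1   9  10  11  18  19  20  27  28  29  29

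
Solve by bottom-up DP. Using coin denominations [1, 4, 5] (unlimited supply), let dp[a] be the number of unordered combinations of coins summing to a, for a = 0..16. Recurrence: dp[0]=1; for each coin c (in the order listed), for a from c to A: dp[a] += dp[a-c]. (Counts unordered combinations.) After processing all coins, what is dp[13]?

8

after  coin     0     1     2     3     4     5     6     7     8     9    10    11    12    13    14    15    16
          1     1     1     1     1     1     1     1     1     1     1     1     1     1     1     1     1     1
          4     1     1     1     1     2     2     2     2     3     3     3     3     4     4     4     4     5
          5     1     1     1     1     2     3     3     3     4     5     6     6     7     8     9    10    11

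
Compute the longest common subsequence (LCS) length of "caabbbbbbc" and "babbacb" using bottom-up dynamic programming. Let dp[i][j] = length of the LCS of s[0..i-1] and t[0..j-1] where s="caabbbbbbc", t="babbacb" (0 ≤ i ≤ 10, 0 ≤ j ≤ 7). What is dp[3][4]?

1

   ''  b  a  b  b  a  c  b
''  0  0  0  0  0  0  0  0
 c  0  0  0  0  0  0  1  1
 a  0  0  1  1  1  1  1  1
 a  0  0  1  1  1  2  2  2
 b  0  1  1  2  2  2  2  3
 b  0  1  1  2  3  3  3  3
 b  0  1  1  2  3  3  3  4
 b  0  1  1  2  3  3  3  4
 b  0  1  1  2  3  3  3  4
 b  0  1  1  2  3  3  3  4
 c  0  1  1  2  3  3  4  4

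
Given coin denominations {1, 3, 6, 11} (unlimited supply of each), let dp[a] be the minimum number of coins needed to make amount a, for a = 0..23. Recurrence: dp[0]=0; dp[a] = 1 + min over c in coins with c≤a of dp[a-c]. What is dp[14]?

 a  0  1  2  3  4  5  6  7  8  9 10 11 12 13 14 15 16 17 18 19 20 21 22 23
dp  0  1  2  1  2  3  1  2  3  2  3  1  2  3  2  3  4  2  3  4  3  4  2  3

2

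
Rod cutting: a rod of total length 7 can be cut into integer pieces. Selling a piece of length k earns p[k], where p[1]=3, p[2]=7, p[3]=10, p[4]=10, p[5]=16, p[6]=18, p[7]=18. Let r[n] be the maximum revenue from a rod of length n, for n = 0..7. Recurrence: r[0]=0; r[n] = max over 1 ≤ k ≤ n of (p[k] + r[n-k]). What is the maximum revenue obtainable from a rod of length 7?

24

   n    0    1    2    3    4    5    6    7
r[n]    0    3    7   10   14   17   21   24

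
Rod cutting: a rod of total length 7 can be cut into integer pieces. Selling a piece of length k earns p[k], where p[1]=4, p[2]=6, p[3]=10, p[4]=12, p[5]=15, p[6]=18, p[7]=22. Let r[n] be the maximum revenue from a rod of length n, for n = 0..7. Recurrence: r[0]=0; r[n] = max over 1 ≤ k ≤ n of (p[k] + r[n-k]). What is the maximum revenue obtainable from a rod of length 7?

   n    0    1    2    3    4    5    6    7
r[n]    0    4    8   12   16   20   24   28

28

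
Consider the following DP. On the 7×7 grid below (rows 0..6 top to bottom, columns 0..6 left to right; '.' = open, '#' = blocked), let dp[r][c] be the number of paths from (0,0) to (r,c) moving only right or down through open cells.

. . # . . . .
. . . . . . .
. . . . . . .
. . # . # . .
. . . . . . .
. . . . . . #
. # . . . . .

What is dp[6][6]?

r\c   0   1   2   3   4   5   6
  0   1   1   0   0   0   0   0
  1   1   2   2   2   2   2   2
  2   1   3   5   7   9  11  13
  3   1   4   0   7   0  11  24
  4   1   5   5  12  12  23  47
  5   1   6  11  23  35  58   0
  6   1   0  11  34  69 127 127

127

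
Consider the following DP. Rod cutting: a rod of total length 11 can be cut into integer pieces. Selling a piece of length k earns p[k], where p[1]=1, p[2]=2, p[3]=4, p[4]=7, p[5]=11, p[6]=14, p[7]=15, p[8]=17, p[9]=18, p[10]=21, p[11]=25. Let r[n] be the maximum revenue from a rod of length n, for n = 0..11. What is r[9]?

   n    0    1    2    3    4    5    6    7    8    9   10   11
r[n]    0    1    2    4    7   11   14   15   17   18   22   25

18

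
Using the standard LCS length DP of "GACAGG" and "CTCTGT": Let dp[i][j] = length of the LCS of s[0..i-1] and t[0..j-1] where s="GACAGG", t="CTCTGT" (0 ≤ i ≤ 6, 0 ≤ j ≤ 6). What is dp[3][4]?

1

   ''  C  T  C  T  G  T
''  0  0  0  0  0  0  0
 G  0  0  0  0  0  1  1
 A  0  0  0  0  0  1  1
 C  0  1  1  1  1  1  1
 A  0  1  1  1  1  1  1
 G  0  1  1  1  1  2  2
 G  0  1  1  1  1  2  2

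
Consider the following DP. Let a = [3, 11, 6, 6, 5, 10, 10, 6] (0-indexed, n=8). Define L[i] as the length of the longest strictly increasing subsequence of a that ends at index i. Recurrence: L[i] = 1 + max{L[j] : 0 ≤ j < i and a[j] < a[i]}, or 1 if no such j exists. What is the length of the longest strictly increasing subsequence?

   i    0    1    2    3    4    5    6    7
a[i]    3   11    6    6    5   10   10    6
L[i]    1    2    2    2    2    3    3    3

3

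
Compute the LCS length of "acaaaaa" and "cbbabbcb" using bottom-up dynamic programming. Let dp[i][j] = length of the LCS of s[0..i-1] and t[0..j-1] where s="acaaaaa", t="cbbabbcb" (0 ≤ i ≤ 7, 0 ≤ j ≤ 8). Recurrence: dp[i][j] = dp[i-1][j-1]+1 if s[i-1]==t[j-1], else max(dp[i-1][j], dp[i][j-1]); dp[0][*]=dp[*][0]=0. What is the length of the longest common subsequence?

2

   ''  c  b  b  a  b  b  c  b
''  0  0  0  0  0  0  0  0  0
 a  0  0  0  0  1  1  1  1  1
 c  0  1  1  1  1  1  1  2  2
 a  0  1  1  1  2  2  2  2  2
 a  0  1  1  1  2  2  2  2  2
 a  0  1  1  1  2  2  2  2  2
 a  0  1  1  1  2  2  2  2  2
 a  0  1  1  1  2  2  2  2  2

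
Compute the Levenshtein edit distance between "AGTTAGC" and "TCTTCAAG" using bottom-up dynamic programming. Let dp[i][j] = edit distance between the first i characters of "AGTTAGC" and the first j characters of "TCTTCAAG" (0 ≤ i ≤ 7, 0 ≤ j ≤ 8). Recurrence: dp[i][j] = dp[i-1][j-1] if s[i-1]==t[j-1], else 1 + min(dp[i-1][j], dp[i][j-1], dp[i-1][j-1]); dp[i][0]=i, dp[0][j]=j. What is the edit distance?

   ''  T  C  T  T  C  A  A  G
''  0  1  2  3  4  5  6  7  8
 A  1  1  2  3  4  5  5  6  7
 G  2  2  2  3  4  5  6  6  6
 T  3  2  3  2  3  4  5  6  7
 T  4  3  3  3  2  3  4  5  6
 A  5  4  4  4  3  3  3  4  5
 G  6  5  5  5  4  4  4  4  4
 C  7  6  5  6  5  4  5  5  5

5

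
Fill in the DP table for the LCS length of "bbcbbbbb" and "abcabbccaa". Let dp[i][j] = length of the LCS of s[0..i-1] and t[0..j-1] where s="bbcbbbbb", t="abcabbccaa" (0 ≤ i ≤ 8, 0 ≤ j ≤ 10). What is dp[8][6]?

4

   ''  a  b  c  a  b  b  c  c  a  a
''  0  0  0  0  0  0  0  0  0  0  0
 b  0  0  1  1  1  1  1  1  1  1  1
 b  0  0  1  1  1  2  2  2  2  2  2
 c  0  0  1  2  2  2  2  3  3  3  3
 b  0  0  1  2  2  3  3  3  3  3  3
 b  0  0  1  2  2  3  4  4  4  4  4
 b  0  0  1  2  2  3  4  4  4  4  4
 b  0  0  1  2  2  3  4  4  4  4  4
 b  0  0  1  2  2  3  4  4  4  4  4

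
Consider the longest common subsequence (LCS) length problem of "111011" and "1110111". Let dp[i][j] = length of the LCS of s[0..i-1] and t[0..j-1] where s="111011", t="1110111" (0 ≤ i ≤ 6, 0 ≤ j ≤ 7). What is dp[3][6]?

   ''  1  1  1  0  1  1  1
''  0  0  0  0  0  0  0  0
 1  0  1  1  1  1  1  1  1
 1  0  1  2  2  2  2  2  2
 1  0  1  2  3  3  3  3  3
 0  0  1  2  3  4  4  4  4
 1  0  1  2  3  4  5  5  5
 1  0  1  2  3  4  5  6  6

3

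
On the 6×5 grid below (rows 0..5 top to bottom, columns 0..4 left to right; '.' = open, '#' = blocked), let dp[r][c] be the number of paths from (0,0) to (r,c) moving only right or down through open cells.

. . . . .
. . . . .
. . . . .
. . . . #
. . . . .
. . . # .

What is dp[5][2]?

21

r\c   0   1   2   3   4
  0   1   1   1   1   1
  1   1   2   3   4   5
  2   1   3   6  10  15
  3   1   4  10  20   0
  4   1   5  15  35  35
  5   1   6  21   0  35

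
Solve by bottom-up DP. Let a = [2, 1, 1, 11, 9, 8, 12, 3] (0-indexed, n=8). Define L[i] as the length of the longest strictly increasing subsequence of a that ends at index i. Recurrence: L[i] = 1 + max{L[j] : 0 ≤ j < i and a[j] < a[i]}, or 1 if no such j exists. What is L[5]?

2

   i    0    1    2    3    4    5    6    7
a[i]    2    1    1   11    9    8   12    3
L[i]    1    1    1    2    2    2    3    2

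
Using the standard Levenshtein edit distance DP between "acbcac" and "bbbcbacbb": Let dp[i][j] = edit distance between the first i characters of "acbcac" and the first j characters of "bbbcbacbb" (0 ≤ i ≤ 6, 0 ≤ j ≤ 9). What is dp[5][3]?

   ''  b  b  b  c  b  a  c  b  b
''  0  1  2  3  4  5  6  7  8  9
 a  1  1  2  3  4  5  5  6  7  8
 c  2  2  2  3  3  4  5  5  6  7
 b  3  2  2  2  3  3  4  5  5  6
 c  4  3  3  3  2  3  4  4  5  6
 a  5  4  4  4  3  3  3  4  5  6
 c  6  5  5  5  4  4  4  3  4  5

4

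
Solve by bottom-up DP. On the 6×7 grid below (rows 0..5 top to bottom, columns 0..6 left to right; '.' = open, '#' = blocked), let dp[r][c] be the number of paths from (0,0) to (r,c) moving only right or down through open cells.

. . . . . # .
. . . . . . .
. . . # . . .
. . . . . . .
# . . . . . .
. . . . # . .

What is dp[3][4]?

r\c   0   1   2   3   4   5   6
  0   1   1   1   1   1   0   0
  1   1   2   3   4   5   5   5
  2   1   3   6   0   5  10  15
  3   1   4  10  10  15  25  40
  4   0   4  14  24  39  64 104
  5   0   4  18  42   0  64 168

15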